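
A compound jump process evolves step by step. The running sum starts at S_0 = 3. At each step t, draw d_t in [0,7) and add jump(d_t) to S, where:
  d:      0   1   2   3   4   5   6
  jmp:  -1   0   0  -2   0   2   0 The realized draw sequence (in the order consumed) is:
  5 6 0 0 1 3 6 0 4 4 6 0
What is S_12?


t=0: S=3, d=5, jump=2, S_1=5
t=1: S=5, d=6, jump=0, S_2=5
t=2: S=5, d=0, jump=-1, S_3=4
t=3: S=4, d=0, jump=-1, S_4=3
t=4: S=3, d=1, jump=0, S_5=3
t=5: S=3, d=3, jump=-2, S_6=1
t=6: S=1, d=6, jump=0, S_7=1
t=7: S=1, d=0, jump=-1, S_8=0
t=8: S=0, d=4, jump=0, S_9=0
t=9: S=0, d=4, jump=0, S_10=0
t=10: S=0, d=6, jump=0, S_11=0
t=11: S=0, d=0, jump=-1, S_12=-1

-1


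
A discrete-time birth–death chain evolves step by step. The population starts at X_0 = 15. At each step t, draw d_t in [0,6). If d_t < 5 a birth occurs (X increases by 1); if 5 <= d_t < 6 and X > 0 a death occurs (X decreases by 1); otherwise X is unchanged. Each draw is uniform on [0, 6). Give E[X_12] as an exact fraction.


X can drop by at most 1 per step and X_0 = 15 > T = 12, so X_t >= 15 − t >= 3 > 0 for every t <= 12: the floor at 0 (the 'and X > 0' condition) never binds. Hence X_12 = X_0 + Σ_{t<12} Y_t with i.i.d. increments Y_t = y(d_t) ∈ {+1, −1, 0}.
Outcome values over d=0..5: [1, 1, 1, 1, 1, -1]
Σy = 4, Σy² = 6, M = 6
μ = 4/6 = 2/3,  σ² = 6/6 − (2/3)² = 5/9
E[X_12] = 15 + 12·(2/3) = 23

23


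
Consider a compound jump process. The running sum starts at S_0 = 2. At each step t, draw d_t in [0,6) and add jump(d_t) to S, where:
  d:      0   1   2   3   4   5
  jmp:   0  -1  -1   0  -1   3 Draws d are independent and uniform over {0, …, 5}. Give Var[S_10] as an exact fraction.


20

Outcome values over d=0..5: [0, -1, -1, 0, -1, 3]
Σy = 0, Σy² = 12, M = 6
μ = 0/6 = 0,  σ² = 12/6 − (0)² = 2
Independent increments: Var[S_10] = 10·σ² = 10·(2) = 20


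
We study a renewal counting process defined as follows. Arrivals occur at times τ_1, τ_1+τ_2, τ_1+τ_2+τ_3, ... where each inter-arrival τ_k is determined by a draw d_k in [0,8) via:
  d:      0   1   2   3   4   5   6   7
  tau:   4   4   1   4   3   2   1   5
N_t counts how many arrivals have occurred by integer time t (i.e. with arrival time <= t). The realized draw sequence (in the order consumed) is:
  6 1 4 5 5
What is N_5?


draw d_1=6: τ_1=1, arrival time A_1=1
draw d_2=1: τ_2=4, arrival time A_2=5
draw d_3=4: τ_3=3, arrival time A_3=8
draw d_4=5: τ_4=2, arrival time A_4=10
draw d_5=5: τ_5=2, arrival time A_5=12
N_t over t=0..5: 0:0 1:1 2:1 3:1 4:1 5:2

2


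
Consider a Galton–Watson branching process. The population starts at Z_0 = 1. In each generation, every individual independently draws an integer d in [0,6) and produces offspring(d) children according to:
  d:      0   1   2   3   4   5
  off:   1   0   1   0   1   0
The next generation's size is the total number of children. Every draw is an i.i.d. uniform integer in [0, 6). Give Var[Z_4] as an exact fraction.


Outcome values over d=0..5: [1, 0, 1, 0, 1, 0]
Σy = 3, Σy² = 3, M = 6
μ = 3/6 = 1/2,  σ² = 3/6 − (1/2)² = 1/4
V_0 = 0, E_0 = 1
V_1 = 1/4·E_0 + (1/2)²·V_0 = 1/4;  E_1 = 1/2
V_2 = 1/4·E_1 + (1/2)²·V_1 = 3/16;  E_2 = 1/4
V_3 = 1/4·E_2 + (1/2)²·V_2 = 7/64;  E_3 = 1/8
V_4 = 1/4·E_3 + (1/2)²·V_3 = 15/256;  E_4 = 1/16

15/256


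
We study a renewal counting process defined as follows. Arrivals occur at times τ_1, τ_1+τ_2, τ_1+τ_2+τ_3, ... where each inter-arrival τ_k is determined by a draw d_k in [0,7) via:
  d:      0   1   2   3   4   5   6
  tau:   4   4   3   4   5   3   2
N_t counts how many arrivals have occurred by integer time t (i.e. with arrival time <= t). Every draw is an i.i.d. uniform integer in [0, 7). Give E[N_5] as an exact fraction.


Inter-arrival values over d=0..6: [4, 4, 3, 4, 5, 3, 2]
Each d has probability 1/7, so the pmf of τ is: f(2) = 1/7, f(3) = 2/7, f(4) = 3/7, f(5) = 1/7
Renewal equation for m(n) = E[N_n]: condition on τ_1 = k (if k <= n, one arrival plus a fresh copy on the remaining n−k steps): m(n) = F(n) + Σ_{k<=n} f(k)·m(n−k), where F(n) = P(τ <= n) and m(0) = 0
m(1) = F(1) = 0
m(2) = F(2) = 1/7
m(3) = F(3) = 3/7
m(4) = F(4) + f(2)·m(2) = 6/7 + 1/7·1/7 = 43/49
m(5) = F(5) + f(2)·m(3) + f(3)·m(2) = 1 + 1/7·3/7 + 2/7·1/7 = 54/49
E[N_5] = m(5) = 54/49

54/49


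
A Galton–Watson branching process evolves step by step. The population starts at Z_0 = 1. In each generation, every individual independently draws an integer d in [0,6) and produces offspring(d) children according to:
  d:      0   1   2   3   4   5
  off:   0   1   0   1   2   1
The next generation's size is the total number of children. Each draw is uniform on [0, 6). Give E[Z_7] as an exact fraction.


78125/279936

Outcome values over d=0..5: [0, 1, 0, 1, 2, 1]
Σy = 5, Σy² = 7, M = 6
μ = 5/6 = 5/6,  σ² = 7/6 − (5/6)² = 17/36
E[Z_0] = 1
E[Z_1] = 5/6·E[Z_0] = 5/6
E[Z_2] = 5/6·E[Z_1] = 25/36
E[Z_3] = 5/6·E[Z_2] = 125/216
E[Z_4] = 5/6·E[Z_3] = 625/1296
E[Z_5] = 5/6·E[Z_4] = 3125/7776
E[Z_6] = 5/6·E[Z_5] = 15625/46656
E[Z_7] = 5/6·E[Z_6] = 78125/279936


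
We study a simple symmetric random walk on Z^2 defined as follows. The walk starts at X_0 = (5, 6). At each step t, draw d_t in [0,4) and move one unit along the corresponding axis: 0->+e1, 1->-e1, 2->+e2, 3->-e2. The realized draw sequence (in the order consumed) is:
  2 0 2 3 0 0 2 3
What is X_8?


(8, 7)

t=0: X=(5, 6), d=2 → +e2, X_1=(5, 7)
t=1: X=(5, 7), d=0 → +e1, X_2=(6, 7)
t=2: X=(6, 7), d=2 → +e2, X_3=(6, 8)
t=3: X=(6, 8), d=3 → -e2, X_4=(6, 7)
t=4: X=(6, 7), d=0 → +e1, X_5=(7, 7)
t=5: X=(7, 7), d=0 → +e1, X_6=(8, 7)
t=6: X=(8, 7), d=2 → +e2, X_7=(8, 8)
t=7: X=(8, 8), d=3 → -e2, X_8=(8, 7)


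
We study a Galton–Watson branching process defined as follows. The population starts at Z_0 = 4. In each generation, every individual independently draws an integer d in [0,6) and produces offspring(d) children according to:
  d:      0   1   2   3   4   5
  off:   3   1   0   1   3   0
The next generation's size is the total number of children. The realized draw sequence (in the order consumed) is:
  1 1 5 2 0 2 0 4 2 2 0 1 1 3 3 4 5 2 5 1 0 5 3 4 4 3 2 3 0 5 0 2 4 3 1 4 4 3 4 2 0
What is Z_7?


gen 0: Z_0=4, draws=[1, 1, 5, 2], offspring=[1, 1, 0, 0], Z_1=2
gen 1: Z_1=2, draws=[0, 2], offspring=[3, 0], Z_2=3
gen 2: Z_2=3, draws=[0, 4, 2], offspring=[3, 3, 0], Z_3=6
gen 3: Z_3=6, draws=[2, 0, 1, 1, 3, 3], offspring=[0, 3, 1, 1, 1, 1], Z_4=7
gen 4: Z_4=7, draws=[4, 5, 2, 5, 1, 0, 5], offspring=[3, 0, 0, 0, 1, 3, 0], Z_5=7
gen 5: Z_5=7, draws=[3, 4, 4, 3, 2, 3, 0], offspring=[1, 3, 3, 1, 0, 1, 3], Z_6=12
gen 6: Z_6=12, draws=[5, 0, 2, 4, 3, 1, 4, 4, 3, 4, 2, 0], offspring=[0, 3, 0, 3, 1, 1, 3, 3, 1, 3, 0, 3], Z_7=21

21


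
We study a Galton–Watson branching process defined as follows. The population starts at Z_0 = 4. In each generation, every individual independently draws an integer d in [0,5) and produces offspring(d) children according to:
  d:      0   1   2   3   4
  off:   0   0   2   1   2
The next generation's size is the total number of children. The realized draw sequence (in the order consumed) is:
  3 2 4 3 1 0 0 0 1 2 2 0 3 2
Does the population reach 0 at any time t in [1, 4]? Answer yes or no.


no

gen 0: Z_0=4, draws=[3, 2, 4, 3], offspring=[1, 2, 2, 1], Z_1=6
gen 1: Z_1=6, draws=[1, 0, 0, 0, 1, 2], offspring=[0, 0, 0, 0, 0, 2], Z_2=2
gen 2: Z_2=2, draws=[2, 0], offspring=[2, 0], Z_3=2
gen 3: Z_3=2, draws=[3, 2], offspring=[1, 2], Z_4=3


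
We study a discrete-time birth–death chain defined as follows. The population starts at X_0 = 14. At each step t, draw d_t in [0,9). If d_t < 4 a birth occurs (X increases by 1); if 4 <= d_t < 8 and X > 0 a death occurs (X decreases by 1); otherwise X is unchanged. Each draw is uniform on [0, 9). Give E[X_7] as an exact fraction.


14

X can drop by at most 1 per step and X_0 = 14 > T = 7, so X_t >= 14 − t >= 7 > 0 for every t <= 7: the floor at 0 (the 'and X > 0' condition) never binds. Hence X_7 = X_0 + Σ_{t<7} Y_t with i.i.d. increments Y_t = y(d_t) ∈ {+1, −1, 0}.
Outcome values over d=0..8: [1, 1, 1, 1, -1, -1, -1, -1, 0]
Σy = 0, Σy² = 8, M = 9
μ = 0/9 = 0,  σ² = 8/9 − (0)² = 8/9
E[X_7] = 14 + 7·(0) = 14


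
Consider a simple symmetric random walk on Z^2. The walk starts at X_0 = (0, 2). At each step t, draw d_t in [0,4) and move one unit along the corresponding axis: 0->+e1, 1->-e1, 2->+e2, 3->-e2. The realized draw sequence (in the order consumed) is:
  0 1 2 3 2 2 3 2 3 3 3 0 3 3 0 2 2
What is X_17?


t=0: X=(0, 2), d=0 → +e1, X_1=(1, 2)
t=1: X=(1, 2), d=1 → -e1, X_2=(0, 2)
t=2: X=(0, 2), d=2 → +e2, X_3=(0, 3)
t=3: X=(0, 3), d=3 → -e2, X_4=(0, 2)
t=4: X=(0, 2), d=2 → +e2, X_5=(0, 3)
t=5: X=(0, 3), d=2 → +e2, X_6=(0, 4)
t=6: X=(0, 4), d=3 → -e2, X_7=(0, 3)
t=7: X=(0, 3), d=2 → +e2, X_8=(0, 4)
t=8: X=(0, 4), d=3 → -e2, X_9=(0, 3)
t=9: X=(0, 3), d=3 → -e2, X_10=(0, 2)
t=10: X=(0, 2), d=3 → -e2, X_11=(0, 1)
t=11: X=(0, 1), d=0 → +e1, X_12=(1, 1)
t=12: X=(1, 1), d=3 → -e2, X_13=(1, 0)
t=13: X=(1, 0), d=3 → -e2, X_14=(1, -1)
t=14: X=(1, -1), d=0 → +e1, X_15=(2, -1)
t=15: X=(2, -1), d=2 → +e2, X_16=(2, 0)
t=16: X=(2, 0), d=2 → +e2, X_17=(2, 1)

(2, 1)


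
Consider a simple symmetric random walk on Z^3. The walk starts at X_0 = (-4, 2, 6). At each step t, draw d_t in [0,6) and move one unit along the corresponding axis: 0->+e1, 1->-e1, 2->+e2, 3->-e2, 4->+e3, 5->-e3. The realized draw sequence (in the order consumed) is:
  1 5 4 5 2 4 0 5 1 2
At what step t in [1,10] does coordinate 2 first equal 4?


t=0: X=(-4, 2, 6), d=1 → -e1, X_1=(-5, 2, 6)
t=1: X=(-5, 2, 6), d=5 → -e3, X_2=(-5, 2, 5)
t=2: X=(-5, 2, 5), d=4 → +e3, X_3=(-5, 2, 6)
t=3: X=(-5, 2, 6), d=5 → -e3, X_4=(-5, 2, 5)
t=4: X=(-5, 2, 5), d=2 → +e2, X_5=(-5, 3, 5)
t=5: X=(-5, 3, 5), d=4 → +e3, X_6=(-5, 3, 6)
t=6: X=(-5, 3, 6), d=0 → +e1, X_7=(-4, 3, 6)
t=7: X=(-4, 3, 6), d=5 → -e3, X_8=(-4, 3, 5)
t=8: X=(-4, 3, 5), d=1 → -e1, X_9=(-5, 3, 5)
t=9: X=(-5, 3, 5), d=2 → +e2, X_10=(-5, 4, 5)

10


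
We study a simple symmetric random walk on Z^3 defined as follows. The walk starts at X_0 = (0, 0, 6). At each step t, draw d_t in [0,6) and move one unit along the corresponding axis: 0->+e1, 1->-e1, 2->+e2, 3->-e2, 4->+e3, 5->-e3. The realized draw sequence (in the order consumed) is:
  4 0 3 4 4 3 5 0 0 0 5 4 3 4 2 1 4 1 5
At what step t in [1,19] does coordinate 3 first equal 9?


5

t=0: X=(0, 0, 6), d=4 → +e3, X_1=(0, 0, 7)
t=1: X=(0, 0, 7), d=0 → +e1, X_2=(1, 0, 7)
t=2: X=(1, 0, 7), d=3 → -e2, X_3=(1, -1, 7)
t=3: X=(1, -1, 7), d=4 → +e3, X_4=(1, -1, 8)
t=4: X=(1, -1, 8), d=4 → +e3, X_5=(1, -1, 9)
t=5: X=(1, -1, 9), d=3 → -e2, X_6=(1, -2, 9)
t=6: X=(1, -2, 9), d=5 → -e3, X_7=(1, -2, 8)
t=7: X=(1, -2, 8), d=0 → +e1, X_8=(2, -2, 8)
t=8: X=(2, -2, 8), d=0 → +e1, X_9=(3, -2, 8)
t=9: X=(3, -2, 8), d=0 → +e1, X_10=(4, -2, 8)
t=10: X=(4, -2, 8), d=5 → -e3, X_11=(4, -2, 7)
t=11: X=(4, -2, 7), d=4 → +e3, X_12=(4, -2, 8)
t=12: X=(4, -2, 8), d=3 → -e2, X_13=(4, -3, 8)
t=13: X=(4, -3, 8), d=4 → +e3, X_14=(4, -3, 9)
t=14: X=(4, -3, 9), d=2 → +e2, X_15=(4, -2, 9)
t=15: X=(4, -2, 9), d=1 → -e1, X_16=(3, -2, 9)
t=16: X=(3, -2, 9), d=4 → +e3, X_17=(3, -2, 10)
t=17: X=(3, -2, 10), d=1 → -e1, X_18=(2, -2, 10)
t=18: X=(2, -2, 10), d=5 → -e3, X_19=(2, -2, 9)


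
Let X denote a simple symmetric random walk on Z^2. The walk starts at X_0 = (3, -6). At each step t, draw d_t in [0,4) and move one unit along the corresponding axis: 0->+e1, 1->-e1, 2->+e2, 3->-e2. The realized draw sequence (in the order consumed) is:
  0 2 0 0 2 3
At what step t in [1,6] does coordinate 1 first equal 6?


t=0: X=(3, -6), d=0 → +e1, X_1=(4, -6)
t=1: X=(4, -6), d=2 → +e2, X_2=(4, -5)
t=2: X=(4, -5), d=0 → +e1, X_3=(5, -5)
t=3: X=(5, -5), d=0 → +e1, X_4=(6, -5)
t=4: X=(6, -5), d=2 → +e2, X_5=(6, -4)
t=5: X=(6, -4), d=3 → -e2, X_6=(6, -5)

4


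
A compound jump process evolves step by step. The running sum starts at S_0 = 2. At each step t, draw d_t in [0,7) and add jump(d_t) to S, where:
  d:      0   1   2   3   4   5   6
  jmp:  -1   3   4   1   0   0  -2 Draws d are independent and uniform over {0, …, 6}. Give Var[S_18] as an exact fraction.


Outcome values over d=0..6: [-1, 3, 4, 1, 0, 0, -2]
Σy = 5, Σy² = 31, M = 7
μ = 5/7 = 5/7,  σ² = 31/7 − (5/7)² = 192/49
Independent increments: Var[S_18] = 18·σ² = 18·(192/49) = 3456/49

3456/49


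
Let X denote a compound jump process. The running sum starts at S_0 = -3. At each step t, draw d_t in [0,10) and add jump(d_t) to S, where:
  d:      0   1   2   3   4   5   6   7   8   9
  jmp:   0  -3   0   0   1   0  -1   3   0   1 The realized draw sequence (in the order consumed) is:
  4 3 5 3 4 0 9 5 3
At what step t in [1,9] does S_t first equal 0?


7

t=0: S=-3, d=4, jump=1, S_1=-2
t=1: S=-2, d=3, jump=0, S_2=-2
t=2: S=-2, d=5, jump=0, S_3=-2
t=3: S=-2, d=3, jump=0, S_4=-2
t=4: S=-2, d=4, jump=1, S_5=-1
t=5: S=-1, d=0, jump=0, S_6=-1
t=6: S=-1, d=9, jump=1, S_7=0
t=7: S=0, d=5, jump=0, S_8=0
t=8: S=0, d=3, jump=0, S_9=0


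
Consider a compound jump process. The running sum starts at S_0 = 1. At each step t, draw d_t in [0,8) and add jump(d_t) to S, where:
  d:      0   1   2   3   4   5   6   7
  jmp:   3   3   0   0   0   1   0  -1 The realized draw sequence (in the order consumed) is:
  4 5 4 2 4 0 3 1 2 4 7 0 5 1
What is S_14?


t=0: S=1, d=4, jump=0, S_1=1
t=1: S=1, d=5, jump=1, S_2=2
t=2: S=2, d=4, jump=0, S_3=2
t=3: S=2, d=2, jump=0, S_4=2
t=4: S=2, d=4, jump=0, S_5=2
t=5: S=2, d=0, jump=3, S_6=5
t=6: S=5, d=3, jump=0, S_7=5
t=7: S=5, d=1, jump=3, S_8=8
t=8: S=8, d=2, jump=0, S_9=8
t=9: S=8, d=4, jump=0, S_10=8
t=10: S=8, d=7, jump=-1, S_11=7
t=11: S=7, d=0, jump=3, S_12=10
t=12: S=10, d=5, jump=1, S_13=11
t=13: S=11, d=1, jump=3, S_14=14

14


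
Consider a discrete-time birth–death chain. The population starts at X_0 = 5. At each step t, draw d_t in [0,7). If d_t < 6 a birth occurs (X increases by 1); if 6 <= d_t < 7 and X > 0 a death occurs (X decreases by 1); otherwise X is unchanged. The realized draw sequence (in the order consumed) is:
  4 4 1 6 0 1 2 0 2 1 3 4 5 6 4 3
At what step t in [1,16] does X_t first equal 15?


12

t=0: X=5, d=4 → birth, X_1=6
t=1: X=6, d=4 → birth, X_2=7
t=2: X=7, d=1 → birth, X_3=8
t=3: X=8, d=6 → death, X_4=7
t=4: X=7, d=0 → birth, X_5=8
t=5: X=8, d=1 → birth, X_6=9
t=6: X=9, d=2 → birth, X_7=10
t=7: X=10, d=0 → birth, X_8=11
t=8: X=11, d=2 → birth, X_9=12
t=9: X=12, d=1 → birth, X_10=13
t=10: X=13, d=3 → birth, X_11=14
t=11: X=14, d=4 → birth, X_12=15
t=12: X=15, d=5 → birth, X_13=16
t=13: X=16, d=6 → death, X_14=15
t=14: X=15, d=4 → birth, X_15=16
t=15: X=16, d=3 → birth, X_16=17


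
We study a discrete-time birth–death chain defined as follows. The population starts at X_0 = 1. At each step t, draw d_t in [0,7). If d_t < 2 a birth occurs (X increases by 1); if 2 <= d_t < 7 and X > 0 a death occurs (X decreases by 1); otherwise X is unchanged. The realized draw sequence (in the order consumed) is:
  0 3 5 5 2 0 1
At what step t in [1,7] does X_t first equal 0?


3

t=0: X=1, d=0 → birth, X_1=2
t=1: X=2, d=3 → death, X_2=1
t=2: X=1, d=5 → death, X_3=0
t=3: X=0, d=5 → hold, X_4=0
t=4: X=0, d=2 → hold, X_5=0
t=5: X=0, d=0 → birth, X_6=1
t=6: X=1, d=1 → birth, X_7=2


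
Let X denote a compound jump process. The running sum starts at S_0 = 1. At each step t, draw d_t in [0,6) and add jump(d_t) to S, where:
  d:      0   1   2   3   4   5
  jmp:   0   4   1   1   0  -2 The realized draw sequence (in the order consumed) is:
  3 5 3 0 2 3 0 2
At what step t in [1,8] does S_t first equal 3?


6

t=0: S=1, d=3, jump=1, S_1=2
t=1: S=2, d=5, jump=-2, S_2=0
t=2: S=0, d=3, jump=1, S_3=1
t=3: S=1, d=0, jump=0, S_4=1
t=4: S=1, d=2, jump=1, S_5=2
t=5: S=2, d=3, jump=1, S_6=3
t=6: S=3, d=0, jump=0, S_7=3
t=7: S=3, d=2, jump=1, S_8=4


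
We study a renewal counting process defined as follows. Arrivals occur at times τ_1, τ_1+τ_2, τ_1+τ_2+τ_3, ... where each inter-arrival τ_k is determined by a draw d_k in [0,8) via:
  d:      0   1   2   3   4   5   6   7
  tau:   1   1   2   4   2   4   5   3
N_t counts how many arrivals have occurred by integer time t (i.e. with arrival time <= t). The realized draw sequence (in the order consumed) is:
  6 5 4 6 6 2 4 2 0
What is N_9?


2

draw d_1=6: τ_1=5, arrival time A_1=5
draw d_2=5: τ_2=4, arrival time A_2=9
draw d_3=4: τ_3=2, arrival time A_3=11
draw d_4=6: τ_4=5, arrival time A_4=16
draw d_5=6: τ_5=5, arrival time A_5=21
draw d_6=2: τ_6=2, arrival time A_6=23
draw d_7=4: τ_7=2, arrival time A_7=25
draw d_8=2: τ_8=2, arrival time A_8=27
draw d_9=0: τ_9=1, arrival time A_9=28
N_t over t=0..9: 0:0 1:0 2:0 3:0 4:0 5:1 6:1 7:1 8:1 9:2


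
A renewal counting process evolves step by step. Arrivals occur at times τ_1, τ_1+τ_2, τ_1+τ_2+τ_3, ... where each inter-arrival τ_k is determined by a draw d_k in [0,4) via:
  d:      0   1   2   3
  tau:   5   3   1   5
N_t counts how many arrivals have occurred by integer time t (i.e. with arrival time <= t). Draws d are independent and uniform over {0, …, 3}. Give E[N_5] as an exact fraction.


1285/1024

Inter-arrival values over d=0..3: [5, 3, 1, 5]
Each d has probability 1/4, so the pmf of τ is: f(1) = 1/4, f(3) = 1/4, f(5) = 1/2
Renewal equation for m(n) = E[N_n]: condition on τ_1 = k (if k <= n, one arrival plus a fresh copy on the remaining n−k steps): m(n) = F(n) + Σ_{k<=n} f(k)·m(n−k), where F(n) = P(τ <= n) and m(0) = 0
m(1) = F(1) = 1/4
m(2) = F(2) + f(1)·m(1) = 1/4 + 1/4·1/4 = 5/16
m(3) = F(3) + f(1)·m(2) = 1/2 + 1/4·5/16 = 37/64
m(4) = F(4) + f(1)·m(3) + f(3)·m(1) = 1/2 + 1/4·37/64 + 1/4·1/4 = 181/256
m(5) = F(5) + f(1)·m(4) + f(3)·m(2) = 1 + 1/4·181/256 + 1/4·5/16 = 1285/1024
E[N_5] = m(5) = 1285/1024


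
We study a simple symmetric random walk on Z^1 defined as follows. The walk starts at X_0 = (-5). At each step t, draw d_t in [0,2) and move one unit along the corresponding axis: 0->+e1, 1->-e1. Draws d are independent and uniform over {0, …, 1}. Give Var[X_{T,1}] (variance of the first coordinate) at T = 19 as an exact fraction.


Outcome values over d=0..1: [1, -1]
Σy = 0, Σy² = 2, M = 2
μ = 0/2 = 0,  σ² = 2/2 − (0)² = 1
Independent increments: Var[X_19] = 19·σ² = 19·(1) = 19

19


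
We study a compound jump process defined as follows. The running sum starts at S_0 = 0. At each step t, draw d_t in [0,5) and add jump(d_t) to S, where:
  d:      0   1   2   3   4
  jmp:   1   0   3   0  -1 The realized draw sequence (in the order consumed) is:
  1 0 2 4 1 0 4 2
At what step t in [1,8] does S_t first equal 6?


t=0: S=0, d=1, jump=0, S_1=0
t=1: S=0, d=0, jump=1, S_2=1
t=2: S=1, d=2, jump=3, S_3=4
t=3: S=4, d=4, jump=-1, S_4=3
t=4: S=3, d=1, jump=0, S_5=3
t=5: S=3, d=0, jump=1, S_6=4
t=6: S=4, d=4, jump=-1, S_7=3
t=7: S=3, d=2, jump=3, S_8=6

8


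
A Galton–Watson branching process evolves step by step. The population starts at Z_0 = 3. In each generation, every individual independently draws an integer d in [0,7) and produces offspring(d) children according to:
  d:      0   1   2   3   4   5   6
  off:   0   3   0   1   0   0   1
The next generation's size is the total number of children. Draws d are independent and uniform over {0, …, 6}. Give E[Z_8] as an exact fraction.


Outcome values over d=0..6: [0, 3, 0, 1, 0, 0, 1]
Σy = 5, Σy² = 11, M = 7
μ = 5/7 = 5/7,  σ² = 11/7 − (5/7)² = 52/49
E[Z_0] = 3
E[Z_1] = 5/7·E[Z_0] = 15/7
E[Z_2] = 5/7·E[Z_1] = 75/49
E[Z_3] = 5/7·E[Z_2] = 375/343
E[Z_4] = 5/7·E[Z_3] = 1875/2401
E[Z_5] = 5/7·E[Z_4] = 9375/16807
E[Z_6] = 5/7·E[Z_5] = 46875/117649
E[Z_7] = 5/7·E[Z_6] = 234375/823543
E[Z_8] = 5/7·E[Z_7] = 1171875/5764801

1171875/5764801


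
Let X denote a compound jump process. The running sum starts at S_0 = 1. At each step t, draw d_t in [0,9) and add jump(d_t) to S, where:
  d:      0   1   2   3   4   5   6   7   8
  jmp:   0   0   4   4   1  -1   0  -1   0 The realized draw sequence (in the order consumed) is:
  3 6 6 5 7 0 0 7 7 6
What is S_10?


1

t=0: S=1, d=3, jump=4, S_1=5
t=1: S=5, d=6, jump=0, S_2=5
t=2: S=5, d=6, jump=0, S_3=5
t=3: S=5, d=5, jump=-1, S_4=4
t=4: S=4, d=7, jump=-1, S_5=3
t=5: S=3, d=0, jump=0, S_6=3
t=6: S=3, d=0, jump=0, S_7=3
t=7: S=3, d=7, jump=-1, S_8=2
t=8: S=2, d=7, jump=-1, S_9=1
t=9: S=1, d=6, jump=0, S_10=1


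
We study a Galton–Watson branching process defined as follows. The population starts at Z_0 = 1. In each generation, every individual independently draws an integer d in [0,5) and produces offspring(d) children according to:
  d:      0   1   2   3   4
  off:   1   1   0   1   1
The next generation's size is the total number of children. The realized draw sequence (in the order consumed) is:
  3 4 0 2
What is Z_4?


gen 0: Z_0=1, draws=[3], offspring=[1], Z_1=1
gen 1: Z_1=1, draws=[4], offspring=[1], Z_2=1
gen 2: Z_2=1, draws=[0], offspring=[1], Z_3=1
gen 3: Z_3=1, draws=[2], offspring=[0], Z_4=0

0


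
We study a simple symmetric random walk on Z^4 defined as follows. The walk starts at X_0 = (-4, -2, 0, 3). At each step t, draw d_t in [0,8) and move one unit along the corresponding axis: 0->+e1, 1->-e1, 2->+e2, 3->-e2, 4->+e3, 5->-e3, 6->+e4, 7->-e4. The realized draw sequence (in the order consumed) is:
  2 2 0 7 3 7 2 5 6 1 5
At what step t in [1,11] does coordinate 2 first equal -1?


1

t=0: X=(-4, -2, 0, 3), d=2 → +e2, X_1=(-4, -1, 0, 3)
t=1: X=(-4, -1, 0, 3), d=2 → +e2, X_2=(-4, 0, 0, 3)
t=2: X=(-4, 0, 0, 3), d=0 → +e1, X_3=(-3, 0, 0, 3)
t=3: X=(-3, 0, 0, 3), d=7 → -e4, X_4=(-3, 0, 0, 2)
t=4: X=(-3, 0, 0, 2), d=3 → -e2, X_5=(-3, -1, 0, 2)
t=5: X=(-3, -1, 0, 2), d=7 → -e4, X_6=(-3, -1, 0, 1)
t=6: X=(-3, -1, 0, 1), d=2 → +e2, X_7=(-3, 0, 0, 1)
t=7: X=(-3, 0, 0, 1), d=5 → -e3, X_8=(-3, 0, -1, 1)
t=8: X=(-3, 0, -1, 1), d=6 → +e4, X_9=(-3, 0, -1, 2)
t=9: X=(-3, 0, -1, 2), d=1 → -e1, X_10=(-4, 0, -1, 2)
t=10: X=(-4, 0, -1, 2), d=5 → -e3, X_11=(-4, 0, -2, 2)


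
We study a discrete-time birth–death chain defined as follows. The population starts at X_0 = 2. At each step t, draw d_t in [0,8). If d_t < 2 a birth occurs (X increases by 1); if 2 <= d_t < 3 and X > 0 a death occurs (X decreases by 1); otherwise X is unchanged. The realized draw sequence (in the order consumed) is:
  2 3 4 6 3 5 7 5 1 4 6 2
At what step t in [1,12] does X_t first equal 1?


1

t=0: X=2, d=2 → death, X_1=1
t=1: X=1, d=3 → hold, X_2=1
t=2: X=1, d=4 → hold, X_3=1
t=3: X=1, d=6 → hold, X_4=1
t=4: X=1, d=3 → hold, X_5=1
t=5: X=1, d=5 → hold, X_6=1
t=6: X=1, d=7 → hold, X_7=1
t=7: X=1, d=5 → hold, X_8=1
t=8: X=1, d=1 → birth, X_9=2
t=9: X=2, d=4 → hold, X_10=2
t=10: X=2, d=6 → hold, X_11=2
t=11: X=2, d=2 → death, X_12=1


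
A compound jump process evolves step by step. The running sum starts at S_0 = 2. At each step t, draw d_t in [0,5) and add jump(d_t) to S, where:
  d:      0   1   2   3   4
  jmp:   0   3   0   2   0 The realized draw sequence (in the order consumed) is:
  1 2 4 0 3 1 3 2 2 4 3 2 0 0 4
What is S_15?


t=0: S=2, d=1, jump=3, S_1=5
t=1: S=5, d=2, jump=0, S_2=5
t=2: S=5, d=4, jump=0, S_3=5
t=3: S=5, d=0, jump=0, S_4=5
t=4: S=5, d=3, jump=2, S_5=7
t=5: S=7, d=1, jump=3, S_6=10
t=6: S=10, d=3, jump=2, S_7=12
t=7: S=12, d=2, jump=0, S_8=12
t=8: S=12, d=2, jump=0, S_9=12
t=9: S=12, d=4, jump=0, S_10=12
t=10: S=12, d=3, jump=2, S_11=14
t=11: S=14, d=2, jump=0, S_12=14
t=12: S=14, d=0, jump=0, S_13=14
t=13: S=14, d=0, jump=0, S_14=14
t=14: S=14, d=4, jump=0, S_15=14

14


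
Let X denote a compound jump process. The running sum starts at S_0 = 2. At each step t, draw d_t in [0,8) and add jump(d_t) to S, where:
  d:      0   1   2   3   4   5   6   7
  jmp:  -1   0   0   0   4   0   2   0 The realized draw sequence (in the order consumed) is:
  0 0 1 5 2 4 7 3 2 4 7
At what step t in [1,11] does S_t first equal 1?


1

t=0: S=2, d=0, jump=-1, S_1=1
t=1: S=1, d=0, jump=-1, S_2=0
t=2: S=0, d=1, jump=0, S_3=0
t=3: S=0, d=5, jump=0, S_4=0
t=4: S=0, d=2, jump=0, S_5=0
t=5: S=0, d=4, jump=4, S_6=4
t=6: S=4, d=7, jump=0, S_7=4
t=7: S=4, d=3, jump=0, S_8=4
t=8: S=4, d=2, jump=0, S_9=4
t=9: S=4, d=4, jump=4, S_10=8
t=10: S=8, d=7, jump=0, S_11=8


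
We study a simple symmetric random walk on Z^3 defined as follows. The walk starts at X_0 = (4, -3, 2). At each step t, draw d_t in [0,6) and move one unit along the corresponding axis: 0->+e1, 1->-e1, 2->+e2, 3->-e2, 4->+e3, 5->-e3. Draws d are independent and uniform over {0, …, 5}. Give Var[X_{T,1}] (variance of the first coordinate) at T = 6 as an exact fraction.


Outcome values over d=0..5: [1, -1, 0, 0, 0, 0]
Σy = 0, Σy² = 2, M = 6
μ = 0/6 = 0,  σ² = 2/6 − (0)² = 1/3
Independent increments: Var[X_6] = 6·σ² = 6·(1/3) = 2

2


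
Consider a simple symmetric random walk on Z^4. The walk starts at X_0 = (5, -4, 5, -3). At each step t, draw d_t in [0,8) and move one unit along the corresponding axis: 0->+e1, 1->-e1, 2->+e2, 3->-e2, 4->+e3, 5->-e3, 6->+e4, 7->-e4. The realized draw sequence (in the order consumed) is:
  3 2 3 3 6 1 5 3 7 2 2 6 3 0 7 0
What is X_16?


(6, -6, 4, -3)

t=0: X=(5, -4, 5, -3), d=3 → -e2, X_1=(5, -5, 5, -3)
t=1: X=(5, -5, 5, -3), d=2 → +e2, X_2=(5, -4, 5, -3)
t=2: X=(5, -4, 5, -3), d=3 → -e2, X_3=(5, -5, 5, -3)
t=3: X=(5, -5, 5, -3), d=3 → -e2, X_4=(5, -6, 5, -3)
t=4: X=(5, -6, 5, -3), d=6 → +e4, X_5=(5, -6, 5, -2)
t=5: X=(5, -6, 5, -2), d=1 → -e1, X_6=(4, -6, 5, -2)
t=6: X=(4, -6, 5, -2), d=5 → -e3, X_7=(4, -6, 4, -2)
t=7: X=(4, -6, 4, -2), d=3 → -e2, X_8=(4, -7, 4, -2)
t=8: X=(4, -7, 4, -2), d=7 → -e4, X_9=(4, -7, 4, -3)
t=9: X=(4, -7, 4, -3), d=2 → +e2, X_10=(4, -6, 4, -3)
t=10: X=(4, -6, 4, -3), d=2 → +e2, X_11=(4, -5, 4, -3)
t=11: X=(4, -5, 4, -3), d=6 → +e4, X_12=(4, -5, 4, -2)
t=12: X=(4, -5, 4, -2), d=3 → -e2, X_13=(4, -6, 4, -2)
t=13: X=(4, -6, 4, -2), d=0 → +e1, X_14=(5, -6, 4, -2)
t=14: X=(5, -6, 4, -2), d=7 → -e4, X_15=(5, -6, 4, -3)
t=15: X=(5, -6, 4, -3), d=0 → +e1, X_16=(6, -6, 4, -3)


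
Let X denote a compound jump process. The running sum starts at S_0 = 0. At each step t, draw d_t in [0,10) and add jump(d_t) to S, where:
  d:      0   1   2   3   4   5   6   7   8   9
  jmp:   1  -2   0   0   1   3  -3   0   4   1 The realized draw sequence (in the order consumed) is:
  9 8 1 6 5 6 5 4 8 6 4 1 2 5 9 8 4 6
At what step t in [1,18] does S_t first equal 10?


t=0: S=0, d=9, jump=1, S_1=1
t=1: S=1, d=8, jump=4, S_2=5
t=2: S=5, d=1, jump=-2, S_3=3
t=3: S=3, d=6, jump=-3, S_4=0
t=4: S=0, d=5, jump=3, S_5=3
t=5: S=3, d=6, jump=-3, S_6=0
t=6: S=0, d=5, jump=3, S_7=3
t=7: S=3, d=4, jump=1, S_8=4
t=8: S=4, d=8, jump=4, S_9=8
t=9: S=8, d=6, jump=-3, S_10=5
t=10: S=5, d=4, jump=1, S_11=6
t=11: S=6, d=1, jump=-2, S_12=4
t=12: S=4, d=2, jump=0, S_13=4
t=13: S=4, d=5, jump=3, S_14=7
t=14: S=7, d=9, jump=1, S_15=8
t=15: S=8, d=8, jump=4, S_16=12
t=16: S=12, d=4, jump=1, S_17=13
t=17: S=13, d=6, jump=-3, S_18=10

18


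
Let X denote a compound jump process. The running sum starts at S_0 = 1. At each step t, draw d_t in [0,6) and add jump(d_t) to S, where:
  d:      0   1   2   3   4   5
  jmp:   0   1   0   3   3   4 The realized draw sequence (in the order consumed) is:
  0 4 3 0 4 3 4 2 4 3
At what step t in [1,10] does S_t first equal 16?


7

t=0: S=1, d=0, jump=0, S_1=1
t=1: S=1, d=4, jump=3, S_2=4
t=2: S=4, d=3, jump=3, S_3=7
t=3: S=7, d=0, jump=0, S_4=7
t=4: S=7, d=4, jump=3, S_5=10
t=5: S=10, d=3, jump=3, S_6=13
t=6: S=13, d=4, jump=3, S_7=16
t=7: S=16, d=2, jump=0, S_8=16
t=8: S=16, d=4, jump=3, S_9=19
t=9: S=19, d=3, jump=3, S_10=22


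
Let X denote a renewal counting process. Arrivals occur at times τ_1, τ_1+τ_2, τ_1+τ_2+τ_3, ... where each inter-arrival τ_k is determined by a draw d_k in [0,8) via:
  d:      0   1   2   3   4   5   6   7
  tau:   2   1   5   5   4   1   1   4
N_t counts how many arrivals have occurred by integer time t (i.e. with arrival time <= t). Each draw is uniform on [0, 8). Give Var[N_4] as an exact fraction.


15092735/16777216

Inter-arrival values over d=0..7: [2, 1, 5, 5, 4, 1, 1, 4]
Each d has probability 1/8, so the pmf of τ is: f(1) = 3/8, f(2) = 1/8, f(4) = 1/4, f(5) = 1/4
Let p_n(j) = P(N_n = j), with p_0 = [1]. Condition on τ_1: p_n(0) = P(τ > n), and for j >= 1, p_n(j) = Σ_{k<=n} f(k)·p_{n−k}(j−1)
p_1 = [5/8, 3/8]  (j = 0..1)
p_2 = [1/2, 23/64, 9/64]  (j = 0..2)
p_3 = [1/2, 17/64, 93/512, 27/512]  (j = 0..3)
p_4 = [1/4, 1/2, 37/256, 351/4096, 81/4096]  (j = 0..4)
E[N_4] = Σ j·p_4(j) = 4609/4096;  E[N_4²] = Σ j²·p_4(j) = 8871/4096
Var[N_4] = 8871/4096 − (4609/4096)² = 15092735/16777216


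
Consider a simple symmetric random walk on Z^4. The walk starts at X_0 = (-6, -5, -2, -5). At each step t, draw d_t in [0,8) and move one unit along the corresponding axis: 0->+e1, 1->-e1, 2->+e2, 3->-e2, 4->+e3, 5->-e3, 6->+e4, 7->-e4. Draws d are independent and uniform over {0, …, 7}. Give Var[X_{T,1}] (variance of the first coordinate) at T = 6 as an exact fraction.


Outcome values over d=0..7: [1, -1, 0, 0, 0, 0, 0, 0]
Σy = 0, Σy² = 2, M = 8
μ = 0/8 = 0,  σ² = 2/8 − (0)² = 1/4
Independent increments: Var[X_6] = 6·σ² = 6·(1/4) = 3/2

3/2


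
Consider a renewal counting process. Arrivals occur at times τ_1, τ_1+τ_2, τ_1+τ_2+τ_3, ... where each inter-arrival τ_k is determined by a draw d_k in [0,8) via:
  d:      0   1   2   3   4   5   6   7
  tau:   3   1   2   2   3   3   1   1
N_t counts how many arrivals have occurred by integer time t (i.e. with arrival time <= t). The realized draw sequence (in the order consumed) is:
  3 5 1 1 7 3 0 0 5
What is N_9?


draw d_1=3: τ_1=2, arrival time A_1=2
draw d_2=5: τ_2=3, arrival time A_2=5
draw d_3=1: τ_3=1, arrival time A_3=6
draw d_4=1: τ_4=1, arrival time A_4=7
draw d_5=7: τ_5=1, arrival time A_5=8
draw d_6=3: τ_6=2, arrival time A_6=10
draw d_7=0: τ_7=3, arrival time A_7=13
draw d_8=0: τ_8=3, arrival time A_8=16
draw d_9=5: τ_9=3, arrival time A_9=19
N_t over t=0..9: 0:0 1:0 2:1 3:1 4:1 5:2 6:3 7:4 8:5 9:5

5


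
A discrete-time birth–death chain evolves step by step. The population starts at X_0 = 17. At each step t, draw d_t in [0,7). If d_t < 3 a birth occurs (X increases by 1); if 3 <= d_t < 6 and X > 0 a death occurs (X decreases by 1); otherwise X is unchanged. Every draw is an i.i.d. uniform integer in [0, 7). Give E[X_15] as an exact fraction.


17

X can drop by at most 1 per step and X_0 = 17 > T = 15, so X_t >= 17 − t >= 2 > 0 for every t <= 15: the floor at 0 (the 'and X > 0' condition) never binds. Hence X_15 = X_0 + Σ_{t<15} Y_t with i.i.d. increments Y_t = y(d_t) ∈ {+1, −1, 0}.
Outcome values over d=0..6: [1, 1, 1, -1, -1, -1, 0]
Σy = 0, Σy² = 6, M = 7
μ = 0/7 = 0,  σ² = 6/7 − (0)² = 6/7
E[X_15] = 17 + 15·(0) = 17


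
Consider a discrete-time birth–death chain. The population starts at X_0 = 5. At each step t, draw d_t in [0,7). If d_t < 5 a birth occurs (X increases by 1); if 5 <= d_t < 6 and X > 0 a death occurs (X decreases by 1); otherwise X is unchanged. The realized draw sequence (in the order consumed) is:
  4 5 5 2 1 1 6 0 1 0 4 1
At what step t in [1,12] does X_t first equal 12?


12

t=0: X=5, d=4 → birth, X_1=6
t=1: X=6, d=5 → death, X_2=5
t=2: X=5, d=5 → death, X_3=4
t=3: X=4, d=2 → birth, X_4=5
t=4: X=5, d=1 → birth, X_5=6
t=5: X=6, d=1 → birth, X_6=7
t=6: X=7, d=6 → hold, X_7=7
t=7: X=7, d=0 → birth, X_8=8
t=8: X=8, d=1 → birth, X_9=9
t=9: X=9, d=0 → birth, X_10=10
t=10: X=10, d=4 → birth, X_11=11
t=11: X=11, d=1 → birth, X_12=12


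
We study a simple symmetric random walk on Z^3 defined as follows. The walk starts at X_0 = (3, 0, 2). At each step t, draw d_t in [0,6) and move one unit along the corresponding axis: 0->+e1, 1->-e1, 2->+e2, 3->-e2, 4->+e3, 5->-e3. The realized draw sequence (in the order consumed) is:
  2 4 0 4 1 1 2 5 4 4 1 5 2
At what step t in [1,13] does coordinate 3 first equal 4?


4

t=0: X=(3, 0, 2), d=2 → +e2, X_1=(3, 1, 2)
t=1: X=(3, 1, 2), d=4 → +e3, X_2=(3, 1, 3)
t=2: X=(3, 1, 3), d=0 → +e1, X_3=(4, 1, 3)
t=3: X=(4, 1, 3), d=4 → +e3, X_4=(4, 1, 4)
t=4: X=(4, 1, 4), d=1 → -e1, X_5=(3, 1, 4)
t=5: X=(3, 1, 4), d=1 → -e1, X_6=(2, 1, 4)
t=6: X=(2, 1, 4), d=2 → +e2, X_7=(2, 2, 4)
t=7: X=(2, 2, 4), d=5 → -e3, X_8=(2, 2, 3)
t=8: X=(2, 2, 3), d=4 → +e3, X_9=(2, 2, 4)
t=9: X=(2, 2, 4), d=4 → +e3, X_10=(2, 2, 5)
t=10: X=(2, 2, 5), d=1 → -e1, X_11=(1, 2, 5)
t=11: X=(1, 2, 5), d=5 → -e3, X_12=(1, 2, 4)
t=12: X=(1, 2, 4), d=2 → +e2, X_13=(1, 3, 4)


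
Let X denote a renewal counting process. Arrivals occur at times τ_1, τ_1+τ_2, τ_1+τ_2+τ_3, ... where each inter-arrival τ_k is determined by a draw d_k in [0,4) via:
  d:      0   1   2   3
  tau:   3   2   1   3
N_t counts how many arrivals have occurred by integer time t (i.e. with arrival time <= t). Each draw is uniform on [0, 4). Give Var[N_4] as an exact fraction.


25311/65536

Inter-arrival values over d=0..3: [3, 2, 1, 3]
Each d has probability 1/4, so the pmf of τ is: f(1) = 1/4, f(2) = 1/4, f(3) = 1/2
Let p_n(j) = P(N_n = j), with p_0 = [1]. Condition on τ_1: p_n(0) = P(τ > n), and for j >= 1, p_n(j) = Σ_{k<=n} f(k)·p_{n−k}(j−1)
p_1 = [3/4, 1/4]  (j = 0..1)
p_2 = [1/2, 7/16, 1/16]  (j = 0..2)
p_3 = [0, 13/16, 11/64, 1/64]  (j = 0..3)
p_4 = [0, 1/2, 7/16, 15/256, 1/256]  (j = 0..4)
E[N_4] = Σ j·p_4(j) = 401/256;  E[N_4²] = Σ j²·p_4(j) = 727/256
Var[N_4] = 727/256 − (401/256)² = 25311/65536


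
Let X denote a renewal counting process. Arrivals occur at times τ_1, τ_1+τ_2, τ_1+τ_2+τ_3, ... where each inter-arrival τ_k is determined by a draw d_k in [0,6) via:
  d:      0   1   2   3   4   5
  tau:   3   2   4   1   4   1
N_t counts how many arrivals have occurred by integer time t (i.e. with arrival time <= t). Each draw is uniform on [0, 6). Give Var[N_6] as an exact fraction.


Inter-arrival values over d=0..5: [3, 2, 4, 1, 4, 1]
Each d has probability 1/6, so the pmf of τ is: f(1) = 1/3, f(2) = 1/6, f(3) = 1/6, f(4) = 1/3
Let p_n(j) = P(N_n = j), with p_0 = [1]. Condition on τ_1: p_n(0) = P(τ > n), and for j >= 1, p_n(j) = Σ_{k<=n} f(k)·p_{n−k}(j−1)
p_1 = [2/3, 1/3]  (j = 0..1)
p_2 = [1/2, 7/18, 1/9]  (j = 0..2)
p_3 = [1/3, 4/9, 5/27, 1/27]  (j = 0..3)
p_4 = [0, 23/36, 29/108, 13/162, 1/81]  (j = 0..4)
p_5 = [0, 13/36, 25/54, 5/36, 8/243, 1/243]  (j = 0..5)
p_6 = [0, 2/9, 31/72, 173/648, 16/243, 19/1458, 1/729]  (j = 0..6)
E[N_6] = Σ j·p_6(j) = 12953/5832;  E[N_6²] = Σ j²·p_6(j) = 33685/5832
Var[N_6] = 33685/5832 − (12953/5832)² = 28670711/34012224

28670711/34012224


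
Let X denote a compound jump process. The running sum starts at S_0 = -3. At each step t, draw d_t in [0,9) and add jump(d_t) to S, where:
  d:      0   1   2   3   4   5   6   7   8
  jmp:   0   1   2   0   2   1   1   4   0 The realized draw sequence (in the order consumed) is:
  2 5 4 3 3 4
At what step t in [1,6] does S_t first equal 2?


3

t=0: S=-3, d=2, jump=2, S_1=-1
t=1: S=-1, d=5, jump=1, S_2=0
t=2: S=0, d=4, jump=2, S_3=2
t=3: S=2, d=3, jump=0, S_4=2
t=4: S=2, d=3, jump=0, S_5=2
t=5: S=2, d=4, jump=2, S_6=4


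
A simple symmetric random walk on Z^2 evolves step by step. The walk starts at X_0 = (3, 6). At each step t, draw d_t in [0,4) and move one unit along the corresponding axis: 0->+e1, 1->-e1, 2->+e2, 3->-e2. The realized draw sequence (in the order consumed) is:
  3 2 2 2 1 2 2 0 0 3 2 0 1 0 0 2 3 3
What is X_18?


(6, 9)

t=0: X=(3, 6), d=3 → -e2, X_1=(3, 5)
t=1: X=(3, 5), d=2 → +e2, X_2=(3, 6)
t=2: X=(3, 6), d=2 → +e2, X_3=(3, 7)
t=3: X=(3, 7), d=2 → +e2, X_4=(3, 8)
t=4: X=(3, 8), d=1 → -e1, X_5=(2, 8)
t=5: X=(2, 8), d=2 → +e2, X_6=(2, 9)
t=6: X=(2, 9), d=2 → +e2, X_7=(2, 10)
t=7: X=(2, 10), d=0 → +e1, X_8=(3, 10)
t=8: X=(3, 10), d=0 → +e1, X_9=(4, 10)
t=9: X=(4, 10), d=3 → -e2, X_10=(4, 9)
t=10: X=(4, 9), d=2 → +e2, X_11=(4, 10)
t=11: X=(4, 10), d=0 → +e1, X_12=(5, 10)
t=12: X=(5, 10), d=1 → -e1, X_13=(4, 10)
t=13: X=(4, 10), d=0 → +e1, X_14=(5, 10)
t=14: X=(5, 10), d=0 → +e1, X_15=(6, 10)
t=15: X=(6, 10), d=2 → +e2, X_16=(6, 11)
t=16: X=(6, 11), d=3 → -e2, X_17=(6, 10)
t=17: X=(6, 10), d=3 → -e2, X_18=(6, 9)


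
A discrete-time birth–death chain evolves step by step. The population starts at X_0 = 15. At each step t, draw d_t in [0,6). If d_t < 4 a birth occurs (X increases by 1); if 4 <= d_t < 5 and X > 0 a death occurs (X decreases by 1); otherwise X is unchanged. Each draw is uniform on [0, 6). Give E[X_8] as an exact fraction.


X can drop by at most 1 per step and X_0 = 15 > T = 8, so X_t >= 15 − t >= 7 > 0 for every t <= 8: the floor at 0 (the 'and X > 0' condition) never binds. Hence X_8 = X_0 + Σ_{t<8} Y_t with i.i.d. increments Y_t = y(d_t) ∈ {+1, −1, 0}.
Outcome values over d=0..5: [1, 1, 1, 1, -1, 0]
Σy = 3, Σy² = 5, M = 6
μ = 3/6 = 1/2,  σ² = 5/6 − (1/2)² = 7/12
E[X_8] = 15 + 8·(1/2) = 19

19


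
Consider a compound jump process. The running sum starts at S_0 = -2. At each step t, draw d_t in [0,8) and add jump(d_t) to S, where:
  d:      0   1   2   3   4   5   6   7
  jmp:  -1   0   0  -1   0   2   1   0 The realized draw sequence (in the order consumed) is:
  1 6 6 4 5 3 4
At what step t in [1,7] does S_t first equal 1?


t=0: S=-2, d=1, jump=0, S_1=-2
t=1: S=-2, d=6, jump=1, S_2=-1
t=2: S=-1, d=6, jump=1, S_3=0
t=3: S=0, d=4, jump=0, S_4=0
t=4: S=0, d=5, jump=2, S_5=2
t=5: S=2, d=3, jump=-1, S_6=1
t=6: S=1, d=4, jump=0, S_7=1

6


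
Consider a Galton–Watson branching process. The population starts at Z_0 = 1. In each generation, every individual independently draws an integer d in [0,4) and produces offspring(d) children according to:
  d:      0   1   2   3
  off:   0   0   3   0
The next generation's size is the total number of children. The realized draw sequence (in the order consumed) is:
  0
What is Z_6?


0

gen 0: Z_0=1, draws=[0], offspring=[0], Z_1=0
gen 1: Z_1=0, draws=[], offspring=[], Z_2=0
gen 2: Z_2=0, draws=[], offspring=[], Z_3=0
gen 3: Z_3=0, draws=[], offspring=[], Z_4=0
gen 4: Z_4=0, draws=[], offspring=[], Z_5=0
gen 5: Z_5=0, draws=[], offspring=[], Z_6=0


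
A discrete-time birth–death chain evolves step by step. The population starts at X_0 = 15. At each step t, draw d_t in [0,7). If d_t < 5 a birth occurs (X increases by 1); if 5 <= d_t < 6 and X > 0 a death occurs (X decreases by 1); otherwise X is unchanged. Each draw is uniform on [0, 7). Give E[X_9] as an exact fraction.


X can drop by at most 1 per step and X_0 = 15 > T = 9, so X_t >= 15 − t >= 6 > 0 for every t <= 9: the floor at 0 (the 'and X > 0' condition) never binds. Hence X_9 = X_0 + Σ_{t<9} Y_t with i.i.d. increments Y_t = y(d_t) ∈ {+1, −1, 0}.
Outcome values over d=0..6: [1, 1, 1, 1, 1, -1, 0]
Σy = 4, Σy² = 6, M = 7
μ = 4/7 = 4/7,  σ² = 6/7 − (4/7)² = 26/49
E[X_9] = 15 + 9·(4/7) = 141/7

141/7


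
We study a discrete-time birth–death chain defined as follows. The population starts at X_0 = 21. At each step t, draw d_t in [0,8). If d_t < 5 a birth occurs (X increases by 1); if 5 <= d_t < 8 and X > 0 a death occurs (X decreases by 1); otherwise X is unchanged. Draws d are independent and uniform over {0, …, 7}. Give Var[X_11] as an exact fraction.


165/16

X can drop by at most 1 per step and X_0 = 21 > T = 11, so X_t >= 21 − t >= 10 > 0 for every t <= 11: the floor at 0 (the 'and X > 0' condition) never binds. Hence X_11 = X_0 + Σ_{t<11} Y_t with i.i.d. increments Y_t = y(d_t) ∈ {+1, −1, 0}.
Outcome values over d=0..7: [1, 1, 1, 1, 1, -1, -1, -1]
Σy = 2, Σy² = 8, M = 8
μ = 2/8 = 1/4,  σ² = 8/8 − (1/4)² = 15/16
Independent increments: Var[X_11] = 11·σ² = 11·(15/16) = 165/16


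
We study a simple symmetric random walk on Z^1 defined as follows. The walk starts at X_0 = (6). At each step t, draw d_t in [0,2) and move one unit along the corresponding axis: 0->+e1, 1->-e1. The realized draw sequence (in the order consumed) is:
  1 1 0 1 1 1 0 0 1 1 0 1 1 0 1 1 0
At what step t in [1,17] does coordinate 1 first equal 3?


t=0: X=(6), d=1 → -e1, X_1=(5)
t=1: X=(5), d=1 → -e1, X_2=(4)
t=2: X=(4), d=0 → +e1, X_3=(5)
t=3: X=(5), d=1 → -e1, X_4=(4)
t=4: X=(4), d=1 → -e1, X_5=(3)
t=5: X=(3), d=1 → -e1, X_6=(2)
t=6: X=(2), d=0 → +e1, X_7=(3)
t=7: X=(3), d=0 → +e1, X_8=(4)
t=8: X=(4), d=1 → -e1, X_9=(3)
t=9: X=(3), d=1 → -e1, X_10=(2)
t=10: X=(2), d=0 → +e1, X_11=(3)
t=11: X=(3), d=1 → -e1, X_12=(2)
t=12: X=(2), d=1 → -e1, X_13=(1)
t=13: X=(1), d=0 → +e1, X_14=(2)
t=14: X=(2), d=1 → -e1, X_15=(1)
t=15: X=(1), d=1 → -e1, X_16=(0)
t=16: X=(0), d=0 → +e1, X_17=(1)

5
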